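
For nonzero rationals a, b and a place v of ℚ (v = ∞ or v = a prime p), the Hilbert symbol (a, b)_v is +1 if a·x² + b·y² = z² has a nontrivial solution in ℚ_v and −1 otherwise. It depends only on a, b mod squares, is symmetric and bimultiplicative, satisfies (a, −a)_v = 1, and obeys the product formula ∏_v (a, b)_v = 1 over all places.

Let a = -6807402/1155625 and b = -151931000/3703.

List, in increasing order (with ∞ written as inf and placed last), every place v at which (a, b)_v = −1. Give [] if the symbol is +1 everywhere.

(a, b) ≡ (-9338, -62930) mod (ℚ^×)²; places V = {2, 3, 5, 7, 13, 23, 29, 31, 43, ∞}.
(a,b)_5: α=-4, u≡2; β=3, v≡4 (mod 5); (2|5)=-1, (4|5)=+1; sign (−1)^0·-1^3·+1^-4 = -1.
(a,b)_43: α=-2, u≡38; β=0, v≡8 (mod 43); (38|43)=+1, (8|43)=-1; sign (−1)^0·+1^0·-1^-2 = +1.
(a,b)_∞: sgn(-9338)=−, sgn(-62930)=−, so -1.
(a,b)_29: α=1, u≡26; β=1, v≡7 (mod 29); (26|29)=-1, (7|29)=+1; sign (−1)^0·-1^1·+1^1 = -1.
(a,b)_13: α=0, u≡3; β=2, v≡12 (mod 13); (3|13)=+1, (12|13)=+1; sign (−1)^0·+1^2·+1^0 = +1.
(a,b)_23: α=1, u≡1; β=-2, v≡11 (mod 23); (1|23)=+1, (11|23)=-1; sign (−1)^0·+1^-2·-1^1 = -1.
(a,b)_3: α=6, u≡1; β=0, v≡1 (mod 3); (1|3)=+1, (1|3)=+1; sign (−1)^0·+1^0·+1^6 = +1.
(a,b)_2: α=1, β=3; u≡3, v≡7 (mod 8); ε(u)ε(v)=1·1, αω(v)=1·0, βω(u)=3·1; sum ≡ 0  ⇒  +1.
(a,b)_7: α=1, u≡5; β=-1, v≡6 (mod 7); (5|7)=-1, (6|7)=-1; sign (−1)^1·-1^-1·-1^1 = -1.
(a,b)_31: α=0, u≡15; β=1, v≡16 (mod 31); (15|31)=-1, (16|31)=+1; sign (−1)^0·-1^1·+1^0 = -1.
Ram(-9338, -62930) = {5, 7, 23, 29, 31, ∞}; no ℚ_5-point on the conic.

[5, 7, 23, 29, 31, inf]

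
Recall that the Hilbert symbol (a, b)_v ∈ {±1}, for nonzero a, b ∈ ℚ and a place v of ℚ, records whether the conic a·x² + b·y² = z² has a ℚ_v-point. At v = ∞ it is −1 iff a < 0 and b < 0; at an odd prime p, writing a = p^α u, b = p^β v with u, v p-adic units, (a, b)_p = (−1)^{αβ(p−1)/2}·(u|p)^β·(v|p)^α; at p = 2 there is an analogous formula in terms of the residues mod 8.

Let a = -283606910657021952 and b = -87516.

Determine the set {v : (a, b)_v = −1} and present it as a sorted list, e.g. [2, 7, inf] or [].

Mod squares: a ≡ -2002, b ≡ -2431. Check v ∈ {∞, 2, 3, 7, 11, 13, 17}.
v=17: a=17^4·(≡9), b=17^1·(≡3) mod 17; (9|17)=+1, (3|17)=-1; (−1)^{4·1·8}·(+1)^1·(-1)^4 = +1.
v=3: a=3^4·(≡2), b=3^2·(≡2) mod 3; (2|3)=-1, (2|3)=-1; (−1)^{4·2·1}·(-1)^2·(-1)^4 = +1.
v=∞: -2002 < 0 and -2431 < 0  ⇒  (a,b)_∞ = -1.
v=2: v_2(a)=11, v_2(b)=2; units ≡ 7, 1 (mod 8); ε·ε+αω+βω = 1·0+11·0+2·0 ≡ 0  ⇒  (a,b)_2 = +1.
v=13: a=13^3·(≡2), b=13^1·(≡2) mod 13; (2|13)=-1, (2|13)=-1; (−1)^{3·1·6}·(-1)^1·(-1)^3 = +1.
v=7: a=7^1·(≡1), b=7^0·(≡5) mod 7; (1|7)=+1, (5|7)=-1; (−1)^{1·0·3}·(+1)^0·(-1)^1 = -1.
v=11: a=11^3·(≡5), b=11^1·(≡8) mod 11; (5|11)=+1, (8|11)=-1; (−1)^{3·1·5}·(+1)^1·(-1)^3 = +1.
Ram(-2002, -2431) = {7, ∞}; no ℚ_7-point on the conic.

[7, inf]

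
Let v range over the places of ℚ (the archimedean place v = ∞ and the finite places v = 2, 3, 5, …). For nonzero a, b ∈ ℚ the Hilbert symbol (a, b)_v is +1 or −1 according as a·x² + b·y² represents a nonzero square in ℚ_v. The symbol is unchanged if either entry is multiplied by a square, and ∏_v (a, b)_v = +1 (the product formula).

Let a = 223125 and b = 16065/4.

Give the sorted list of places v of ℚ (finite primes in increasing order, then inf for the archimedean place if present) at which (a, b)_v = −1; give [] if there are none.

[5, 17]

Mod squares: a ≡ 357, b ≡ 1785. Check v ∈ {∞, 2, 3, 5, 7, 17}.
v=∞: 357 > 0 and 1785 > 0  ⇒  (a,b)_∞ = +1.
v=2: v_2(a)=0, v_2(b)=-2; units ≡ 5, 1 (mod 8); ε·ε+αω+βω = 0·0+0·0+-2·1 ≡ 0  ⇒  (a,b)_2 = +1.
v=3: a=3^1·(≡2), b=3^3·(≡1) mod 3; (2|3)=-1, (1|3)=+1; (−1)^{1·3·1}·(-1)^3·(+1)^1 = +1.
v=5: a=5^4·(≡2), b=5^1·(≡2) mod 5; (2|5)=-1, (2|5)=-1; (−1)^{4·1·2}·(-1)^1·(-1)^4 = -1.
v=7: a=7^1·(≡4), b=7^1·(≡5) mod 7; (4|7)=+1, (5|7)=-1; (−1)^{1·1·3}·(+1)^1·(-1)^1 = +1.
v=17: a=17^1·(≡1), b=17^1·(≡11) mod 17; (1|17)=+1, (11|17)=-1; (−1)^{1·1·8}·(+1)^1·(-1)^1 = -1.
(357, 1785 / ℚ) ramifies at {5, 17}: a division algebra.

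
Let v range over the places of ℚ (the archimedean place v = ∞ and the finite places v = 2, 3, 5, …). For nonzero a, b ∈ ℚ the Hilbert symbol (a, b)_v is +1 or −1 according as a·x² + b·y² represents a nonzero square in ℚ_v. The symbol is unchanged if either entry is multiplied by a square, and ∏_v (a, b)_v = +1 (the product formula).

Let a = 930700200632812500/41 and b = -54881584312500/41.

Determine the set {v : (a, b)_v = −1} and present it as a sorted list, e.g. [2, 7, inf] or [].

(a, b) ≡ (147429645, -24149) mod (ℚ^×)²; places V = {2, 3, 5, 11, 19, 31, 37, 41, ∞}.
(a,b)_41: α=-1, u≡29; β=-1, v≡35 (mod 41); (29|41)=-1, (35|41)=-1; sign (−1)^0·-1^-1·-1^-1 = +1.
(a,b)_11: α=3, u≡3; β=2, v≡7 (mod 11); (3|11)=+1, (7|11)=-1; sign (−1)^0·+1^2·-1^3 = -1.
(a,b)_5: α=9, u≡4; β=6, v≡4 (mod 5); (4|5)=+1, (4|5)=+1; sign (−1)^0·+1^6·+1^9 = +1.
(a,b)_2: α=2, β=2; u≡5, v≡3 (mod 8); ε(u)ε(v)=0·1, αω(v)=2·1, βω(u)=2·1; sum ≡ 0  ⇒  +1.
(a,b)_∞: sgn(147429645)=+, sgn(-24149)=−, so +1.
(a,b)_19: α=1, u≡9; β=1, v≡12 (mod 19); (9|19)=+1, (12|19)=-1; sign (−1)^1·+1^1·-1^1 = +1.
(a,b)_31: α=1, u≡27; β=1, v≡3 (mod 31); (27|31)=-1, (3|31)=-1; sign (−1)^1·-1^1·-1^1 = -1.
(a,b)_3: α=1, u≡2; β=2, v≡1 (mod 3); (2|3)=-1, (1|3)=+1; sign (−1)^0·-1^2·+1^1 = +1.
(a,b)_37: α=3, u≡17; β=2, v≡10 (mod 37); (17|37)=-1, (10|37)=+1; sign (−1)^0·-1^2·+1^3 = +1.
Ram(147429645, -24149) = {11, 31}; no ℚ_11-point on the conic.

[11, 31]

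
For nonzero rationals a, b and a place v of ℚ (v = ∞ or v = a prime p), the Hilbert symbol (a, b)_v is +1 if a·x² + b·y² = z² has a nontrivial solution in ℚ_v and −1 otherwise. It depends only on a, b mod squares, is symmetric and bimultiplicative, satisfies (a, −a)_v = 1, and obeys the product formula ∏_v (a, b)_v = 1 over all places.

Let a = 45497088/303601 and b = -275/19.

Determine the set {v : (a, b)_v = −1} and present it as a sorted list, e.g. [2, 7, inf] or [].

[2, 11]

Mod squares: a ≡ 403, b ≡ -209. Check v ∈ {∞, 2, 3, 5, 7, 11, 13, 19, 29, 31}.
v=31: a=31^1·(≡6), b=31^0·(≡10) mod 31; (6|31)=-1, (10|31)=+1; (−1)^{1·0·15}·(-1)^0·(+1)^1 = +1.
v=29: a=29^-2·(≡27), b=29^0·(≡13) mod 29; (27|29)=-1, (13|29)=+1; (−1)^{-2·0·14}·(-1)^0·(+1)^-2 = +1.
v=13: a=13^1·(≡6), b=13^0·(≡4) mod 13; (6|13)=-1, (4|13)=+1; (−1)^{1·0·6}·(-1)^0·(+1)^1 = +1.
v=5: a=5^0·(≡3), b=5^2·(≡1) mod 5; (3|5)=-1, (1|5)=+1; (−1)^{0·2·2}·(-1)^2·(+1)^0 = +1.
v=3: a=3^2·(≡1), b=3^0·(≡1) mod 3; (1|3)=+1, (1|3)=+1; (−1)^{2·0·1}·(+1)^0·(+1)^2 = +1.
v=19: a=19^-2·(≡6), b=19^-1·(≡10) mod 19; (6|19)=+1, (10|19)=-1; (−1)^{-2·-1·9}·(+1)^-1·(-1)^-2 = +1.
v=∞: 403 > 0 and -209 < 0  ⇒  (a,b)_∞ = +1.
v=7: a=7^2·(≡1), b=7^0·(≡1) mod 7; (1|7)=+1, (1|7)=+1; (−1)^{2·0·3}·(+1)^0·(+1)^2 = +1.
v=2: v_2(a)=8, v_2(b)=0; units ≡ 3, 7 (mod 8); ε·ε+αω+βω = 1·1+8·0+0·1 ≡ 1  ⇒  (a,b)_2 = -1.
v=11: a=11^0·(≡10), b=11^1·(≡1) mod 11; (10|11)=-1, (1|11)=+1; (−1)^{0·1·5}·(-1)^1·(+1)^0 = -1.
|Ram(403, -209)| = 2, even; anisotropic at {2, 11}.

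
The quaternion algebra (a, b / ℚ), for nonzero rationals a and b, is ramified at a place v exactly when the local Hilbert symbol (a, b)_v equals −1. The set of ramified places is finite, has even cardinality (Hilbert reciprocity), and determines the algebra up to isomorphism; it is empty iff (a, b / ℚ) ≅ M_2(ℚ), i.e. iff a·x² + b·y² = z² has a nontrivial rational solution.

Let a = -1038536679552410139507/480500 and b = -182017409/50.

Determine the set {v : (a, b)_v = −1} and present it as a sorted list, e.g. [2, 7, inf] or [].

[5, inf]

Mod squares: a ≡ -215, b ≡ -82. Check v ∈ {∞, 2, 3, 5, 7, 31, 41, 43}.
v=31: a=31^-2·(≡5), b=31^0·(≡6) mod 31; (5|31)=+1, (6|31)=-1; (−1)^{-2·0·15}·(+1)^0·(-1)^-2 = +1.
v=43: a=43^5·(≡17), b=43^2·(≡41) mod 43; (17|43)=+1, (41|43)=+1; (−1)^{5·2·21}·(+1)^2·(+1)^5 = +1.
v=41: a=41^2·(≡33), b=41^1·(≡8) mod 41; (33|41)=+1, (8|41)=+1; (−1)^{2·1·20}·(+1)^1·(+1)^2 = +1.
v=7: a=7^8·(≡1), b=7^4·(≡1) mod 7; (1|7)=+1, (1|7)=+1; (−1)^{8·4·3}·(+1)^4·(+1)^8 = +1.
v=∞: -215 < 0 and -82 < 0  ⇒  (a,b)_∞ = -1.
v=2: v_2(a)=-2, v_2(b)=-1; units ≡ 1, 7 (mod 8); ε·ε+αω+βω = 0·1+-2·0+-1·0 ≡ 0  ⇒  (a,b)_2 = +1.
v=5: a=5^-3·(≡2), b=5^-2·(≡3) mod 5; (2|5)=-1, (3|5)=-1; (−1)^{-3·-2·2}·(-1)^-2·(-1)^-3 = -1.
v=3: a=3^6·(≡1), b=3^0·(≡2) mod 3; (1|3)=+1, (2|3)=-1; (−1)^{6·0·1}·(+1)^0·(-1)^6 = +1.
|Ram(-215, -82)| = 2, even; anisotropic at {5, ∞}.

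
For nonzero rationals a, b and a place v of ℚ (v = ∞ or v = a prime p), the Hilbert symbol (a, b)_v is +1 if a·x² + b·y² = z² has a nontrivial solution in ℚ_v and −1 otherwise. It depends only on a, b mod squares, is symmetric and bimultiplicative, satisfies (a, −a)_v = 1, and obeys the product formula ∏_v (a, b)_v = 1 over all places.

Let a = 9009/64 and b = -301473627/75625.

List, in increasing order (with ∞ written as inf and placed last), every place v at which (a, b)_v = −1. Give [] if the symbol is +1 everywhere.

[3, 11, 13, 19]

(a, b) ≡ (1001, -17043) mod (ℚ^×)²; places V = {2, 3, 5, 7, 11, 13, 19, 23, ∞}.
(a,b)_5: α=0, u≡1; β=-4, v≡3 (mod 5); (1|5)=+1, (3|5)=-1; sign (−1)^0·+1^-4·-1^0 = +1.
(a,b)_11: α=1, u≡3; β=-2, v≡2 (mod 11); (3|11)=+1, (2|11)=-1; sign (−1)^0·+1^-2·-1^1 = -1.
(a,b)_19: α=0, u≡14; β=3, v≡14 (mod 19); (14|19)=-1, (14|19)=-1; sign (−1)^0·-1^3·-1^0 = -1.
(a,b)_23: α=0, u≡6; β=1, v≡13 (mod 23); (6|23)=+1, (13|23)=+1; sign (−1)^0·+1^1·+1^0 = +1.
(a,b)_2: α=-6, β=0; u≡1, v≡5 (mod 8); ε(u)ε(v)=0·0, αω(v)=-6·1, βω(u)=0·0; sum ≡ 0  ⇒  +1.
(a,b)_∞: sgn(1001)=+, sgn(-17043)=−, so +1.
(a,b)_13: α=1, u≡9; β=1, v≡11 (mod 13); (9|13)=+1, (11|13)=-1; sign (−1)^0·+1^1·-1^1 = -1.
(a,b)_3: α=2, u≡2; β=1, v≡1 (mod 3); (2|3)=-1, (1|3)=+1; sign (−1)^0·-1^1·+1^2 = -1.
(a,b)_7: α=1, u≡6; β=2, v≡2 (mod 7); (6|7)=-1, (2|7)=+1; sign (−1)^0·-1^2·+1^1 = +1.
(1001, -17043 / ℚ) ramifies at {3, 11, 13, 19}: a division algebra.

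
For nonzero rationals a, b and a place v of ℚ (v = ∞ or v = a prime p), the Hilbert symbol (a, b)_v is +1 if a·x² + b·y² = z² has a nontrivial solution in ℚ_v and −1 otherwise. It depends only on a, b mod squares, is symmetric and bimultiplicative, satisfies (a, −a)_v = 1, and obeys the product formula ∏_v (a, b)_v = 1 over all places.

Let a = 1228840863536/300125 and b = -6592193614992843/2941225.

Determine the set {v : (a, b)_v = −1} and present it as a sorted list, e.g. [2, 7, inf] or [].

[5, 11]

(a, b) ≡ (1495, -9867) mod (ℚ^×)²; places V = {2, 3, 5, 7, 11, 13, 17, 23, 31, 47, ∞}.
(a,b)_47: α=2, u≡46; β=2, v≡12 (mod 47); (46|47)=-1, (12|47)=+1; sign (−1)^0·-1^2·+1^2 = +1.
(a,b)_13: α=1, u≡6; β=1, v≡6 (mod 13); (6|13)=-1, (6|13)=-1; sign (−1)^0·-1^1·-1^1 = +1.
(a,b)_31: α=2, u≡5; β=2, v≡27 (mod 31); (5|31)=+1, (27|31)=-1; sign (−1)^0·+1^2·-1^2 = +1.
(a,b)_7: α=-4, u≡1; β=-6, v≡6 (mod 7); (1|7)=+1, (6|7)=-1; sign (−1)^0·+1^-6·-1^-4 = +1.
(a,b)_∞: sgn(1495)=+, sgn(-9867)=−, so +1.
(a,b)_2: α=4, β=0; u≡7, v≡5 (mod 8); ε(u)ε(v)=1·0, αω(v)=4·1, βω(u)=0·0; sum ≡ 0  ⇒  +1.
(a,b)_3: α=0, u≡1; β=3, v≡2 (mod 3); (1|3)=+1, (2|3)=-1; sign (−1)^0·+1^3·-1^0 = +1.
(a,b)_17: α=0, u≡16; β=2, v≡3 (mod 17); (16|17)=+1, (3|17)=-1; sign (−1)^0·+1^2·-1^0 = +1.
(a,b)_23: α=1, u≡15; β=1, v≡9 (mod 23); (15|23)=-1, (9|23)=+1; sign (−1)^1·-1^1·+1^1 = +1.
(a,b)_5: α=-3, u≡1; β=-2, v≡3 (mod 5); (1|5)=+1, (3|5)=-1; sign (−1)^0·+1^-2·-1^-3 = -1.
(a,b)_11: α=2, u≡8; β=3, v≡9 (mod 11); (8|11)=-1, (9|11)=+1; sign (−1)^0·-1^3·+1^2 = -1.
Ram(1495, -9867) = {5, 11}; no ℚ_5-point on the conic.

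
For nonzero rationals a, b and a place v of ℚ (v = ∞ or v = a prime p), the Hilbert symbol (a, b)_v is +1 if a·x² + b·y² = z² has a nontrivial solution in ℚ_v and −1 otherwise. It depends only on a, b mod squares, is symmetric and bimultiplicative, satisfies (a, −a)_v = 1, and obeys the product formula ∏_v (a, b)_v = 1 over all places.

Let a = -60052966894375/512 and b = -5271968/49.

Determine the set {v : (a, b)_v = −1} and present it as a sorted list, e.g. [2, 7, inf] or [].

(a, b) ≡ (-1352078, -329498) mod (ℚ^×)²; places V = {2, 5, 7, 13, 17, 19, 23, 29, ∞}.
(a,b)_5: α=4, u≡2; β=0, v≡3 (mod 5); (2|5)=-1, (3|5)=-1; sign (−1)^0·-1^0·-1^4 = +1.
(a,b)_∞: sgn(-1352078)=−, sgn(-329498)=−, so -1.
(a,b)_7: α=1, u≡4; β=-2, v≡5 (mod 7); (4|7)=+1, (5|7)=-1; sign (−1)^0·+1^-2·-1^1 = -1.
(a,b)_13: α=3, u≡5; β=1, v≡9 (mod 13); (5|13)=-1, (9|13)=+1; sign (−1)^0·-1^1·+1^3 = -1.
(a,b)_23: α=1, u≡8; β=1, v≡16 (mod 23); (8|23)=+1, (16|23)=+1; sign (−1)^1·+1^1·+1^1 = -1.
(a,b)_19: α=1, u≡13; β=1, v≡9 (mod 19); (13|19)=-1, (9|19)=+1; sign (−1)^1·-1^1·+1^1 = +1.
(a,b)_17: α=1, u≡4; β=0, v≡15 (mod 17); (4|17)=+1, (15|17)=+1; sign (−1)^0·+1^0·+1^1 = +1.
(a,b)_29: α=2, u≡14; β=1, v≡28 (mod 29); (14|29)=-1, (28|29)=+1; sign (−1)^0·-1^1·+1^2 = -1.
(a,b)_2: α=-9, β=5; u≡1, v≡3 (mod 8); ε(u)ε(v)=0·1, αω(v)=-9·1, βω(u)=5·0; sum ≡ 1  ⇒  -1.
|Ram(-1352078, -329498)| = 6, even; anisotropic at {2, 7, 13, 23, 29, ∞}.

[2, 7, 13, 23, 29, inf]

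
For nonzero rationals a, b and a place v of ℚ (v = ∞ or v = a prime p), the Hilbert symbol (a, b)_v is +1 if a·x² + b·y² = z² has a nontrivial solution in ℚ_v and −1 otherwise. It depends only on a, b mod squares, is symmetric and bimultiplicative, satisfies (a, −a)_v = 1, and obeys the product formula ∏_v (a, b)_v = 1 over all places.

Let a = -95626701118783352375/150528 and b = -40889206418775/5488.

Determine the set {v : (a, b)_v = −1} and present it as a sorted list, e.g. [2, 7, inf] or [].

[2, 3, 5, 19, 23, inf]

Mod squares: a ≡ -285, b ≡ -9177. Check v ∈ {∞, 2, 3, 5, 7, 11, 13, 19, 23}.
v=13: a=13^6·(≡9), b=13^4·(≡12) mod 13; (9|13)=+1, (12|13)=+1; (−1)^{6·4·6}·(+1)^4·(+1)^6 = +1.
v=19: a=19^5·(≡9), b=19^3·(≡7) mod 19; (9|19)=+1, (7|19)=+1; (−1)^{5·3·9}·(+1)^3·(+1)^5 = -1.
v=11: a=11^2·(≡9), b=11^2·(≡6) mod 11; (9|11)=+1, (6|11)=-1; (−1)^{2·2·5}·(+1)^2·(-1)^2 = +1.
v=5: a=5^3·(≡2), b=5^2·(≡3) mod 5; (2|5)=-1, (3|5)=-1; (−1)^{3·2·2}·(-1)^2·(-1)^3 = -1.
v=23: a=23^2·(≡17), b=23^1·(≡15) mod 23; (17|23)=-1, (15|23)=-1; (−1)^{2·1·11}·(-1)^1·(-1)^2 = -1.
v=7: a=7^-2·(≡4), b=7^-3·(≡3) mod 7; (4|7)=+1, (3|7)=-1; (−1)^{-2·-3·3}·(+1)^-3·(-1)^-2 = +1.
v=∞: -285 < 0 and -9177 < 0  ⇒  (a,b)_∞ = -1.
v=3: a=3^-1·(≡1), b=3^1·(≡1) mod 3; (1|3)=+1, (1|3)=+1; (−1)^{-1·1·1}·(+1)^1·(+1)^-1 = -1.
v=2: v_2(a)=-10, v_2(b)=-4; units ≡ 3, 7 (mod 8); ε·ε+αω+βω = 1·1+-10·0+-4·1 ≡ 1  ⇒  (a,b)_2 = -1.
(-285, -9177 / ℚ) ramifies at {2, 3, 5, 19, 23, ∞}: a division algebra.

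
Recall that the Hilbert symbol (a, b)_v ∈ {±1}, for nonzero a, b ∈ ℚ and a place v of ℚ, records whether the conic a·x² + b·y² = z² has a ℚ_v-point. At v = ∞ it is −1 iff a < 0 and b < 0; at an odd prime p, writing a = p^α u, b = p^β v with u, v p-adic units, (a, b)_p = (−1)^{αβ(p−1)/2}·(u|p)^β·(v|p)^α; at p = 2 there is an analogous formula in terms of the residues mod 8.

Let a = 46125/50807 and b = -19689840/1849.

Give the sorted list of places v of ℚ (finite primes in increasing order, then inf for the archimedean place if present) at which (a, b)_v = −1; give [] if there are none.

(a, b) ≡ (4715, -136735) mod (ℚ^×)²; places V = {2, 3, 5, 23, 29, 41, 43, 47, ∞}.
(a,b)_43: α=0, u≡3; β=-2, v≡32 (mod 43); (3|43)=-1, (32|43)=-1; sign (−1)^0·-1^-2·-1^0 = +1.
(a,b)_41: α=1, u≡33; β=1, v≡29 (mod 41); (33|41)=+1, (29|41)=-1; sign (−1)^0·+1^1·-1^1 = -1.
(a,b)_∞: sgn(4715)=+, sgn(-136735)=−, so +1.
(a,b)_2: α=0, β=4; u≡3, v≡1 (mod 8); ε(u)ε(v)=1·0, αω(v)=0·0, βω(u)=4·1; sum ≡ 0  ⇒  +1.
(a,b)_29: α=0, u≡14; β=1, v≡10 (mod 29); (14|29)=-1, (10|29)=-1; sign (−1)^0·-1^1·-1^0 = -1.
(a,b)_3: α=2, u≡2; β=2, v≡2 (mod 3); (2|3)=-1, (2|3)=-1; sign (−1)^0·-1^2·-1^2 = +1.
(a,b)_47: α=-2, u≡11; β=0, v≡33 (mod 47); (11|47)=-1, (33|47)=-1; sign (−1)^0·-1^0·-1^-2 = +1.
(a,b)_5: α=3, u≡2; β=1, v≡3 (mod 5); (2|5)=-1, (3|5)=-1; sign (−1)^0·-1^1·-1^3 = +1.
(a,b)_23: α=-1, u≡10; β=1, v≡8 (mod 23); (10|23)=-1, (8|23)=+1; sign (−1)^1·-1^1·+1^-1 = +1.
(4715, -136735 / ℚ) ramifies at {29, 41}: a division algebra.

[29, 41]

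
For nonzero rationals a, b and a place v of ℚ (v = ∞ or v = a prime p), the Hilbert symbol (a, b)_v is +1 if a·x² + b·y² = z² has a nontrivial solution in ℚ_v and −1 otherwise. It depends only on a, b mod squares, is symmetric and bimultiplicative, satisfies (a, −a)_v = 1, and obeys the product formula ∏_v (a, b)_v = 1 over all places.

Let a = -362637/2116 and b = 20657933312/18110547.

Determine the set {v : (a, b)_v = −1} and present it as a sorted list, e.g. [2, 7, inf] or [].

[3, 29, 37, 47]

Mod squares: a ≡ -37, b ≡ 167649. Check v ∈ {∞, 2, 3, 7, 11, 13, 19, 23, 29, 37, 41, 47}.
v=11: a=11^2·(≡7), b=11^0·(≡4) mod 11; (7|11)=-1, (4|11)=+1; (−1)^{2·0·5}·(-1)^0·(+1)^2 = +1.
v=19: a=19^0·(≡5), b=19^2·(≡14) mod 19; (5|19)=+1, (14|19)=-1; (−1)^{0·2·9}·(+1)^2·(-1)^0 = +1.
v=29: a=29^0·(≡21), b=29^1·(≡12) mod 29; (21|29)=-1, (12|29)=-1; (−1)^{0·1·14}·(-1)^1·(-1)^0 = -1.
v=41: a=41^0·(≡20), b=41^1·(≡6) mod 41; (20|41)=+1, (6|41)=-1; (−1)^{0·1·20}·(+1)^1·(-1)^0 = +1.
v=23: a=23^-2·(≡1), b=23^0·(≡18) mod 23; (1|23)=+1, (18|23)=+1; (−1)^{-2·0·11}·(+1)^0·(+1)^-2 = +1.
v=7: a=7^0·(≡6), b=7^-2·(≡3) mod 7; (6|7)=-1, (3|7)=-1; (−1)^{0·-2·3}·(-1)^-2·(-1)^0 = +1.
v=∞: -37 < 0 and 167649 > 0  ⇒  (a,b)_∞ = +1.
v=3: a=3^4·(≡2), b=3^-7·(≡2) mod 3; (2|3)=-1, (2|3)=-1; (−1)^{4·-7·1}·(-1)^-7·(-1)^4 = -1.
v=2: v_2(a)=-2, v_2(b)=10; units ≡ 3, 1 (mod 8); ε·ε+αω+βω = 1·0+-2·0+10·1 ≡ 0  ⇒  (a,b)_2 = +1.
v=37: a=37^1·(≡27), b=37^0·(≡8) mod 37; (27|37)=+1, (8|37)=-1; (−1)^{1·0·18}·(+1)^0·(-1)^1 = -1.
v=47: a=47^0·(≡15), b=47^1·(≡25) mod 47; (15|47)=-1, (25|47)=+1; (−1)^{0·1·23}·(-1)^1·(+1)^0 = -1.
v=13: a=13^0·(≡5), b=13^-2·(≡4) mod 13; (5|13)=-1, (4|13)=+1; (−1)^{0·-2·6}·(-1)^-2·(+1)^0 = +1.
(-37, 167649 / ℚ) ramifies at {3, 29, 37, 47}: a division algebra.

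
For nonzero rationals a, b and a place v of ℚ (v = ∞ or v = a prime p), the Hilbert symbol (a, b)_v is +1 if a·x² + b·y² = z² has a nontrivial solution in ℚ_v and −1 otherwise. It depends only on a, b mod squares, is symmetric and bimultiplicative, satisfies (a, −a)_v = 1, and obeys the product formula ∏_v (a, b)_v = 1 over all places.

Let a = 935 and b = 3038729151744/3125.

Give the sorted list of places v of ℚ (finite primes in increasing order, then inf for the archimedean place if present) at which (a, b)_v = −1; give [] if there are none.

Mod squares: a ≡ 935, b ≡ 54499705. Check v ∈ {∞, 2, 3, 5, 11, 13, 17, 31, 37, 43}.
v=3: a=3^0·(≡2), b=3^2·(≡1) mod 3; (2|3)=-1, (1|3)=+1; (−1)^{0·2·1}·(-1)^2·(+1)^0 = +1.
v=13: a=13^0·(≡12), b=13^1·(≡6) mod 13; (12|13)=+1, (6|13)=-1; (−1)^{0·1·6}·(+1)^1·(-1)^0 = +1.
v=43: a=43^0·(≡32), b=43^1·(≡4) mod 43; (32|43)=-1, (4|43)=+1; (−1)^{0·1·21}·(-1)^1·(+1)^0 = -1.
v=5: a=5^1·(≡2), b=5^-5·(≡4) mod 5; (2|5)=-1, (4|5)=+1; (−1)^{1·-5·2}·(-1)^-5·(+1)^1 = -1.
v=37: a=37^0·(≡10), b=37^1·(≡5) mod 37; (10|37)=+1, (5|37)=-1; (−1)^{0·1·18}·(+1)^1·(-1)^0 = +1.
v=17: a=17^1·(≡4), b=17^1·(≡11) mod 17; (4|17)=+1, (11|17)=-1; (−1)^{1·1·8}·(+1)^1·(-1)^1 = -1.
v=∞: 935 > 0 and 54499705 > 0  ⇒  (a,b)_∞ = +1.
v=2: v_2(a)=0, v_2(b)=8; units ≡ 7, 1 (mod 8); ε·ε+αω+βω = 1·0+0·0+8·0 ≡ 0  ⇒  (a,b)_2 = +1.
v=31: a=31^0·(≡5), b=31^1·(≡14) mod 31; (5|31)=+1, (14|31)=+1; (−1)^{0·1·15}·(+1)^1·(+1)^0 = +1.
v=11: a=11^1·(≡8), b=11^2·(≡7) mod 11; (8|11)=-1, (7|11)=-1; (−1)^{1·2·5}·(-1)^2·(-1)^1 = -1.
Ram(935, 54499705) = {5, 11, 17, 43}; no ℚ_5-point on the conic.

[5, 11, 17, 43]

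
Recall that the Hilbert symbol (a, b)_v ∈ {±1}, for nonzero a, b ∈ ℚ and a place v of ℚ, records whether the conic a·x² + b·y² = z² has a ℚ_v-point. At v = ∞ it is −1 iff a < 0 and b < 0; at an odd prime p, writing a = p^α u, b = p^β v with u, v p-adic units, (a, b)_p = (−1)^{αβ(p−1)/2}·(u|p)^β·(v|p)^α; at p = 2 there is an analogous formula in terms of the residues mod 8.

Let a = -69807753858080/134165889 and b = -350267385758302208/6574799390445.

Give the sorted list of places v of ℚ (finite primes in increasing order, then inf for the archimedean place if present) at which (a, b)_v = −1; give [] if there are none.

[2, 5, 31, inf]

(a, b) ≡ (-100130, -50065) mod (ℚ^×)²; places V = {2, 3, 5, 7, 11, 13, 17, 19, 23, 31, 41, ∞}.
(a,b)_23: α=2, u≡4; β=2, v≡12 (mod 23); (4|23)=+1, (12|23)=+1; sign (−1)^0·+1^2·+1^2 = +1.
(a,b)_13: α=-2, u≡10; β=-2, v≡6 (mod 13); (10|13)=+1, (6|13)=-1; sign (−1)^0·+1^-2·-1^-2 = +1.
(a,b)_41: α=2, u≡25; β=2, v≡39 (mod 41); (25|41)=+1, (39|41)=+1; sign (−1)^0·+1^2·+1^2 = +1.
(a,b)_∞: sgn(-100130)=−, sgn(-50065)=−, so -1.
(a,b)_17: α=1, u≡15; β=1, v≡2 (mod 17); (15|17)=+1, (2|17)=+1; sign (−1)^0·+1^1·+1^1 = +1.
(a,b)_3: α=-8, u≡1; β=-12, v≡2 (mod 3); (1|3)=+1, (2|3)=-1; sign (−1)^0·+1^-12·-1^-8 = +1.
(a,b)_19: α=1, u≡3; β=1, v≡5 (mod 19); (3|19)=-1, (5|19)=+1; sign (−1)^1·-1^1·+1^1 = +1.
(a,b)_7: α=2, u≡3; β=4, v≡6 (mod 7); (3|7)=-1, (6|7)=-1; sign (−1)^0·-1^4·-1^2 = +1.
(a,b)_31: α=1, u≡4; β=1, v≡5 (mod 31); (4|31)=+1, (5|31)=+1; sign (−1)^1·+1^1·+1^1 = -1.
(a,b)_11: α=-2, u≡9; β=-4, v≡6 (mod 11); (9|11)=+1, (6|11)=-1; sign (−1)^0·+1^-4·-1^-2 = +1.
(a,b)_5: α=1, u≡1; β=-1, v≡3 (mod 5); (1|5)=+1, (3|5)=-1; sign (−1)^0·+1^-1·-1^1 = -1.
(a,b)_2: α=5, β=14; u≡7, v≡7 (mod 8); ε(u)ε(v)=1·1, αω(v)=5·0, βω(u)=14·0; sum ≡ 1  ⇒  -1.
|Ram(-100130, -50065)| = 4, even; anisotropic at {2, 5, 31, ∞}.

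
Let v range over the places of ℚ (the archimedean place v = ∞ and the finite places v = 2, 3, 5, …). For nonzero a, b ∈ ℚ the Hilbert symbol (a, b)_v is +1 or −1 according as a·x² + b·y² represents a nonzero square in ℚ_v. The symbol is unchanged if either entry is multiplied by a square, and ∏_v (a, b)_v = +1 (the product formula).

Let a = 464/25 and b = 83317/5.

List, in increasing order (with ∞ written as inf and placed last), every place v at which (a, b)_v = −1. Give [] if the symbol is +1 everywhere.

[17, 29]

(a, b) ≡ (29, 2465) mod (ℚ^×)²; places V = {2, 5, 13, 17, 29, ∞}.
(a,b)_29: α=1, u≡25; β=1, v≡12 (mod 29); (25|29)=+1, (12|29)=-1; sign (−1)^0·+1^1·-1^1 = -1.
(a,b)_17: α=0, u≡7; β=1, v≡1 (mod 17); (7|17)=-1, (1|17)=+1; sign (−1)^0·-1^1·+1^0 = -1.
(a,b)_13: α=0, u≡4; β=2, v≡5 (mod 13); (4|13)=+1, (5|13)=-1; sign (−1)^0·+1^2·-1^0 = +1.
(a,b)_5: α=-2, u≡4; β=-1, v≡2 (mod 5); (4|5)=+1, (2|5)=-1; sign (−1)^0·+1^-1·-1^-2 = +1.
(a,b)_∞: sgn(29)=+, sgn(2465)=+, so +1.
(a,b)_2: α=4, β=0; u≡5, v≡1 (mod 8); ε(u)ε(v)=0·0, αω(v)=4·0, βω(u)=0·1; sum ≡ 0  ⇒  +1.
Ram(29, 2465) = {17, 29}; no ℚ_17-point on the conic.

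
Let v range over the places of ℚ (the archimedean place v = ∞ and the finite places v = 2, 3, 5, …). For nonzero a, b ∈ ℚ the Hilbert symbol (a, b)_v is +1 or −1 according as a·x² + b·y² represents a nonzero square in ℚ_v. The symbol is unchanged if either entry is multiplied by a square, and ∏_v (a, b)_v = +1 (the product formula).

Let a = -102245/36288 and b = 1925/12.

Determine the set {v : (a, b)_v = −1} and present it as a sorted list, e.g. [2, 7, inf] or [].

(a, b) ≡ (-35, 231) mod (ℚ^×)²; places V = {2, 3, 5, 7, 11, 13, ∞}.
(a,b)_2: α=-6, β=-2; u≡5, v≡7 (mod 8); ε(u)ε(v)=0·1, αω(v)=-6·0, βω(u)=-2·1; sum ≡ 0  ⇒  +1.
(a,b)_13: α=2, u≡9; β=0, v≡12 (mod 13); (9|13)=+1, (12|13)=+1; sign (−1)^0·+1^0·+1^2 = +1.
(a,b)_7: α=-1, u≡1; β=1, v≡6 (mod 7); (1|7)=+1, (6|7)=-1; sign (−1)^1·+1^1·-1^-1 = +1.
(a,b)_3: α=-4, u≡1; β=-1, v≡2 (mod 3); (1|3)=+1, (2|3)=-1; sign (−1)^0·+1^-1·-1^-4 = +1.
(a,b)_11: α=2, u≡9; β=1, v≡10 (mod 11); (9|11)=+1, (10|11)=-1; sign (−1)^0·+1^1·-1^2 = +1.
(a,b)_5: α=1, u≡2; β=2, v≡1 (mod 5); (2|5)=-1, (1|5)=+1; sign (−1)^0·-1^2·+1^1 = +1.
(a,b)_∞: sgn(-35)=−, sgn(231)=+, so +1.
Ram(a, b) = ∅: the form -35·x² + 231·y² − z² is isotropic over every ℚ_v, so by Hasse–Minkowski it is isotropic over ℚ.

[]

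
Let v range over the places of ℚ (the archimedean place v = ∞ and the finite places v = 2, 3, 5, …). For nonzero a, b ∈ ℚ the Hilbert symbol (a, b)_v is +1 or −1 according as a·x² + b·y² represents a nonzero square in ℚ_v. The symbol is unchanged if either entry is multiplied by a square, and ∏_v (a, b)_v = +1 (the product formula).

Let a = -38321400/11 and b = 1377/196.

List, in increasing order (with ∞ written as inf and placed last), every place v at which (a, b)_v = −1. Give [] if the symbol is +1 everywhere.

[3, 11]

Mod squares: a ≡ -14586, b ≡ 17. Check v ∈ {∞, 2, 3, 5, 7, 11, 13, 17}.
v=2: v_2(a)=3, v_2(b)=-2; units ≡ 3, 1 (mod 8); ε·ε+αω+βω = 1·0+3·0+-2·1 ≡ 0  ⇒  (a,b)_2 = +1.
v=∞: -14586 < 0 and 17 > 0  ⇒  (a,b)_∞ = +1.
v=5: a=5^2·(≡4), b=5^0·(≡2) mod 5; (4|5)=+1, (2|5)=-1; (−1)^{2·0·2}·(+1)^0·(-1)^2 = +1.
v=13: a=13^1·(≡12), b=13^0·(≡12) mod 13; (12|13)=+1, (12|13)=+1; (−1)^{1·0·6}·(+1)^0·(+1)^1 = +1.
v=3: a=3^1·(≡1), b=3^4·(≡2) mod 3; (1|3)=+1, (2|3)=-1; (−1)^{1·4·1}·(+1)^4·(-1)^1 = -1.
v=11: a=11^-1·(≡4), b=11^0·(≡10) mod 11; (4|11)=+1, (10|11)=-1; (−1)^{-1·0·5}·(+1)^0·(-1)^-1 = -1.
v=17: a=17^3·(≡8), b=17^1·(≡9) mod 17; (8|17)=+1, (9|17)=+1; (−1)^{3·1·8}·(+1)^1·(+1)^3 = +1.
v=7: a=7^0·(≡4), b=7^-2·(≡3) mod 7; (4|7)=+1, (3|7)=-1; (−1)^{0·-2·3}·(+1)^-2·(-1)^0 = +1.
Ram(-14586, 17) = {3, 11}; no ℚ_3-point on the conic.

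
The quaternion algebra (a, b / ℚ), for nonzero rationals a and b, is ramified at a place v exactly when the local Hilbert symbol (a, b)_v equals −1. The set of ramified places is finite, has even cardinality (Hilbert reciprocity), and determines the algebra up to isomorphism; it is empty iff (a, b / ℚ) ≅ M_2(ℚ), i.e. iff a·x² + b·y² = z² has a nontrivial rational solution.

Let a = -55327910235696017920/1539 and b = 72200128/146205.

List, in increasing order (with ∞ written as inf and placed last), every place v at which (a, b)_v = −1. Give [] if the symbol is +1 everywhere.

Mod squares: a ≡ -2470, b ≡ 115115. Check v ∈ {∞, 2, 3, 5, 7, 11, 13, 19, 23}.
v=5: a=5^1·(≡4), b=5^-1·(≡3) mod 5; (4|5)=+1, (3|5)=-1; (−1)^{1·-1·2}·(+1)^-1·(-1)^1 = -1.
v=7: a=7^4·(≡2), b=7^3·(≡2) mod 7; (2|7)=+1, (2|7)=+1; (−1)^{4·3·3}·(+1)^3·(+1)^4 = +1.
v=∞: -2470 < 0 and 115115 > 0  ⇒  (a,b)_∞ = +1.
v=13: a=13^3·(≡11), b=13^1·(≡5) mod 13; (11|13)=-1, (5|13)=-1; (−1)^{3·1·6}·(-1)^1·(-1)^3 = +1.
v=2: v_2(a)=9, v_2(b)=6; units ≡ 5, 3 (mod 8); ε·ε+αω+βω = 0·1+9·1+6·1 ≡ 1  ⇒  (a,b)_2 = -1.
v=3: a=3^-4·(≡2), b=3^-4·(≡2) mod 3; (2|3)=-1, (2|3)=-1; (−1)^{-4·-4·1}·(-1)^-4·(-1)^-4 = +1.
v=23: a=23^4·(≡15), b=23^1·(≡7) mod 23; (15|23)=-1, (7|23)=-1; (−1)^{4·1·11}·(-1)^1·(-1)^4 = -1.
v=11: a=11^4·(≡5), b=11^1·(≡9) mod 11; (5|11)=+1, (9|11)=+1; (−1)^{4·1·5}·(+1)^1·(+1)^4 = +1.
v=19: a=19^-1·(≡13), b=19^-2·(≡15) mod 19; (13|19)=-1, (15|19)=-1; (−1)^{-1·-2·9}·(-1)^-2·(-1)^-1 = -1.
(-2470, 115115 / ℚ) ramifies at {2, 5, 19, 23}: a division algebra.

[2, 5, 19, 23]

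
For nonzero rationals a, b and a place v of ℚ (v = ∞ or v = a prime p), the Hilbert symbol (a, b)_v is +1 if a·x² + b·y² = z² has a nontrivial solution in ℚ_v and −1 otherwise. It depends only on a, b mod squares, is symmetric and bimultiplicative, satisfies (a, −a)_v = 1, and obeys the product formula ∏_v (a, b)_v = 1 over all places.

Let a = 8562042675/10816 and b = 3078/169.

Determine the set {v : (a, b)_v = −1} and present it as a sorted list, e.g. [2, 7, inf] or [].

Mod squares: a ≡ 13547, b ≡ 38. Check v ∈ {∞, 2, 3, 5, 13, 19, 23, 31, 53}.
v=2: v_2(a)=-6, v_2(b)=1; units ≡ 3, 3 (mod 8); ε·ε+αω+βω = 1·1+-6·1+1·1 ≡ 0  ⇒  (a,b)_2 = +1.
v=31: a=31^1·(≡3), b=31^0·(≡25) mod 31; (3|31)=-1, (25|31)=+1; (−1)^{1·0·15}·(-1)^0·(+1)^1 = +1.
v=23: a=23^1·(≡11), b=23^0·(≡11) mod 23; (11|23)=-1, (11|23)=-1; (−1)^{1·0·11}·(-1)^0·(-1)^1 = -1.
v=53: a=53^2·(≡51), b=53^0·(≡11) mod 53; (51|53)=-1, (11|53)=+1; (−1)^{2·0·26}·(-1)^0·(+1)^2 = +1.
v=13: a=13^-2·(≡9), b=13^-2·(≡10) mod 13; (9|13)=+1, (10|13)=+1; (−1)^{-2·-2·6}·(+1)^-2·(+1)^-2 = +1.
v=∞: 13547 > 0 and 38 > 0  ⇒  (a,b)_∞ = +1.
v=5: a=5^2·(≡2), b=5^0·(≡2) mod 5; (2|5)=-1, (2|5)=-1; (−1)^{2·0·2}·(-1)^0·(-1)^2 = +1.
v=19: a=19^1·(≡18), b=19^1·(≡14) mod 19; (18|19)=-1, (14|19)=-1; (−1)^{1·1·9}·(-1)^1·(-1)^1 = -1.
v=3: a=3^2·(≡2), b=3^4·(≡2) mod 3; (2|3)=-1, (2|3)=-1; (−1)^{2·4·1}·(-1)^4·(-1)^2 = +1.
(13547, 38 / ℚ) ramifies at {19, 23}: a division algebra.

[19, 23]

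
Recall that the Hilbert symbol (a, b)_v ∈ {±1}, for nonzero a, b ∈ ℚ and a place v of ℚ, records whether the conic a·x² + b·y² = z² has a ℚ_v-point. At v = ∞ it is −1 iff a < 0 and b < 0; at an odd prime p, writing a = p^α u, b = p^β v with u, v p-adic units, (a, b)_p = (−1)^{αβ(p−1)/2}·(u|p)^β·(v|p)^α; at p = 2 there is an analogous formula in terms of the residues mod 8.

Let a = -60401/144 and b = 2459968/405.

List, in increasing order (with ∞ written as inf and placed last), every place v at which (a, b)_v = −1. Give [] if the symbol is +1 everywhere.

(a, b) ≡ (-209, 665) mod (ℚ^×)²; places V = {2, 3, 5, 7, 11, 17, 19, ∞}.
(a,b)_3: α=-2, u≡1; β=-4, v≡2 (mod 3); (1|3)=+1, (2|3)=-1; sign (−1)^0·+1^-4·-1^-2 = +1.
(a,b)_17: α=2, u≡10; β=2, v≡13 (mod 17); (10|17)=-1, (13|17)=+1; sign (−1)^0·-1^2·+1^2 = +1.
(a,b)_7: α=0, u≡4; β=1, v≡4 (mod 7); (4|7)=+1, (4|7)=+1; sign (−1)^0·+1^1·+1^0 = +1.
(a,b)_11: α=1, u≡9; β=0, v≡3 (mod 11); (9|11)=+1, (3|11)=+1; sign (−1)^0·+1^0·+1^1 = +1.
(a,b)_5: α=0, u≡1; β=-1, v≡3 (mod 5); (1|5)=+1, (3|5)=-1; sign (−1)^0·+1^-1·-1^0 = +1.
(a,b)_19: α=1, u≡15; β=1, v≡1 (mod 19); (15|19)=-1, (1|19)=+1; sign (−1)^1·-1^1·+1^1 = +1.
(a,b)_∞: sgn(-209)=−, sgn(665)=+, so +1.
(a,b)_2: α=-4, β=6; u≡7, v≡1 (mod 8); ε(u)ε(v)=1·0, αω(v)=-4·0, βω(u)=6·0; sum ≡ 0  ⇒  +1.
Ram(a, b) = ∅: the form -209·x² + 665·y² − z² is isotropic over every ℚ_v, so by Hasse–Minkowski it is isotropic over ℚ.

[]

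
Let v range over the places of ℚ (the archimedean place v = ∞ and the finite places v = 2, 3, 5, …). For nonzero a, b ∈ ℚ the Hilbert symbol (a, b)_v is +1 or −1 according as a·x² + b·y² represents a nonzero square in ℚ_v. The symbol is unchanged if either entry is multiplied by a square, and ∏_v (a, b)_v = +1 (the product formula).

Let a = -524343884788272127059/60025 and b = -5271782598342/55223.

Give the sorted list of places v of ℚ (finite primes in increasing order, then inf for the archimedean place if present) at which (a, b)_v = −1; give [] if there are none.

[2, 13, 37, inf]

Mod squares: a ≡ -19, b ≡ -420394. Check v ∈ {∞, 2, 3, 5, 7, 13, 17, 19, 23, 37}.
v=37: a=37^2·(≡22), b=37^3·(≡33) mod 37; (22|37)=-1, (33|37)=+1; (−1)^{2·3·18}·(-1)^3·(+1)^2 = -1.
v=5: a=5^-2·(≡1), b=5^0·(≡1) mod 5; (1|5)=+1, (1|5)=+1; (−1)^{-2·0·2}·(+1)^0·(+1)^-2 = +1.
v=13: a=13^4·(≡2), b=13^1·(≡11) mod 13; (2|13)=-1, (11|13)=-1; (−1)^{4·1·6}·(-1)^1·(-1)^4 = -1.
v=17: a=17^6·(≡9), b=17^2·(≡15) mod 17; (9|17)=+1, (15|17)=+1; (−1)^{6·2·8}·(+1)^2·(+1)^6 = +1.
v=7: a=7^-4·(≡4), b=7^-4·(≡3) mod 7; (4|7)=+1, (3|7)=-1; (−1)^{-4·-4·3}·(+1)^-4·(-1)^-4 = +1.
v=∞: -19 < 0 and -420394 < 0  ⇒  (a,b)_∞ = -1.
v=23: a=23^0·(≡8), b=23^-1·(≡17) mod 23; (8|23)=+1, (17|23)=-1; (−1)^{0·-1·11}·(+1)^-1·(-1)^0 = +1.
v=19: a=19^3·(≡3), b=19^1·(≡7) mod 19; (3|19)=-1, (7|19)=+1; (−1)^{3·1·9}·(-1)^1·(+1)^3 = +1.
v=2: v_2(a)=0, v_2(b)=1; units ≡ 5, 3 (mod 8); ε·ε+αω+βω = 0·1+0·1+1·1 ≡ 1  ⇒  (a,b)_2 = -1.
v=3: a=3^4·(≡2), b=3^6·(≡2) mod 3; (2|3)=-1, (2|3)=-1; (−1)^{4·6·1}·(-1)^6·(-1)^4 = +1.
|Ram(-19, -420394)| = 4, even; anisotropic at {2, 13, 37, ∞}.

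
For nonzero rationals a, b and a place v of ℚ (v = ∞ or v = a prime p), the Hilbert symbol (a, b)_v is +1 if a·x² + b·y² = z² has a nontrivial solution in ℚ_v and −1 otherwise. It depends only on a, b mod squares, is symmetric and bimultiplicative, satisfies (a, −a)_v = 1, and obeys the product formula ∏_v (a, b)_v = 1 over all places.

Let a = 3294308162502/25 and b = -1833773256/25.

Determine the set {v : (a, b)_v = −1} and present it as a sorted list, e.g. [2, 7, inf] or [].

Mod squares: a ≡ 1302, b ≡ -1426. Check v ∈ {∞, 2, 3, 5, 7, 23, 31}.
v=23: a=23^2·(≡5), b=23^1·(≡22) mod 23; (5|23)=-1, (22|23)=-1; (−1)^{2·1·11}·(-1)^1·(-1)^2 = -1.
v=2: v_2(a)=1, v_2(b)=3; units ≡ 3, 7 (mod 8); ε·ε+αω+βω = 1·1+1·0+3·1 ≡ 0  ⇒  (a,b)_2 = +1.
v=31: a=31^1·(≡15), b=31^1·(≡4) mod 31; (15|31)=-1, (4|31)=+1; (−1)^{1·1·15}·(-1)^1·(+1)^1 = +1.
v=3: a=3^15·(≡2), b=3^8·(≡2) mod 3; (2|3)=-1, (2|3)=-1; (−1)^{15·8·1}·(-1)^8·(-1)^15 = -1.
v=∞: 1302 > 0 and -1426 < 0  ⇒  (a,b)_∞ = +1.
v=7: a=7^1·(≡1), b=7^2·(≡4) mod 7; (1|7)=+1, (4|7)=+1; (−1)^{1·2·3}·(+1)^2·(+1)^1 = +1.
v=5: a=5^-2·(≡2), b=5^-2·(≡4) mod 5; (2|5)=-1, (4|5)=+1; (−1)^{-2·-2·2}·(-1)^-2·(+1)^-2 = +1.
Ram(1302, -1426) = {3, 23}; no ℚ_3-point on the conic.

[3, 23]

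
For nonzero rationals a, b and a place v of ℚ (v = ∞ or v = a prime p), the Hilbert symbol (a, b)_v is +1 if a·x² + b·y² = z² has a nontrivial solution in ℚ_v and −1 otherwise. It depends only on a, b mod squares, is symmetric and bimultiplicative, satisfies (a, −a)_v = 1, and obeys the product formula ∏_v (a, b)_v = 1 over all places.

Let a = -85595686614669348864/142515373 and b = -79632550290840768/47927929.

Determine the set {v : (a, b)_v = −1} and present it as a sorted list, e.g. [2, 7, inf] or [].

(a, b) ≡ (-365313, -788307) mod (ℚ^×)²; places V = {2, 3, 7, 11, 13, 17, 19, 23, 29, 41, 43, ∞}.
(a,b)_19: α=3, u≡17; β=2, v≡14 (mod 19); (17|19)=+1, (14|19)=-1; sign (−1)^0·+1^2·-1^3 = -1.
(a,b)_∞: sgn(-365313)=−, sgn(-788307)=−, so -1.
(a,b)_11: α=-2, u≡10; β=0, v≡2 (mod 11); (10|11)=-1, (2|11)=-1; sign (−1)^0·-1^0·-1^-2 = +1.
(a,b)_41: α=4, u≡26; β=3, v≡21 (mod 41); (26|41)=-1, (21|41)=+1; sign (−1)^0·-1^3·+1^4 = -1.
(a,b)_23: α=0, u≡11; β=-2, v≡9 (mod 23); (11|23)=-1, (9|23)=+1; sign (−1)^0·-1^-2·+1^0 = +1.
(a,b)_7: α=-2, u≡6; β=-2, v≡6 (mod 7); (6|7)=-1, (6|7)=-1; sign (−1)^0·-1^-2·-1^-2 = +1.
(a,b)_13: α=-1, u≡11; β=1, v≡2 (mod 13); (11|13)=-1, (2|13)=-1; sign (−1)^0·-1^1·-1^-1 = +1.
(a,b)_3: α=7, u≡2; β=3, v≡1 (mod 3); (2|3)=-1, (1|3)=+1; sign (−1)^1·-1^3·+1^7 = +1.
(a,b)_2: α=12, β=6; u≡7, v≡5 (mod 8); ε(u)ε(v)=1·0, αω(v)=12·1, βω(u)=6·0; sum ≡ 0  ⇒  +1.
(a,b)_17: α=1, u≡2; β=3, v≡5 (mod 17); (2|17)=+1, (5|17)=-1; sign (−1)^0·+1^3·-1^1 = -1.
(a,b)_43: α=-2, u≡36; β=-2, v≡39 (mod 43); (36|43)=+1, (39|43)=-1; sign (−1)^0·+1^-2·-1^-2 = +1.
(a,b)_29: α=1, u≡26; β=1, v≡19 (mod 29); (26|29)=-1, (19|29)=-1; sign (−1)^0·-1^1·-1^1 = +1.
|Ram(-365313, -788307)| = 4, even; anisotropic at {17, 19, 41, ∞}.

[17, 19, 41, inf]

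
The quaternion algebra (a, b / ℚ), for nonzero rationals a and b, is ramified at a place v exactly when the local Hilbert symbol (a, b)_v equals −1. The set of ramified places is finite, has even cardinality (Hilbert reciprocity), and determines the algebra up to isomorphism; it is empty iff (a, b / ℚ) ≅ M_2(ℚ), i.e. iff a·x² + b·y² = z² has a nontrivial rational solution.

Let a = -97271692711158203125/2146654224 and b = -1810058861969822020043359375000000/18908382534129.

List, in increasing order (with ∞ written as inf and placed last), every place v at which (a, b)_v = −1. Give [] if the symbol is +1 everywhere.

[17, 23, 29, inf]

(a, b) ≡ (-5365, -391) mod (ℚ^×)²; places V = {2, 3, 5, 11, 13, 17, 19, 23, 29, 37, ∞}.
(a,b)_17: α=2, u≡3; β=3, v≡14 (mod 17); (3|17)=-1, (14|17)=-1; sign (−1)^0·-1^3·-1^2 = -1.
(a,b)_2: α=-4, β=6; u≡3, v≡1 (mod 8); ε(u)ε(v)=1·0, αω(v)=-4·0, βω(u)=6·1; sum ≡ 0  ⇒  +1.
(a,b)_∞: sgn(-5365)=−, sgn(-391)=−, so -1.
(a,b)_29: α=3, u≡21; β=6, v≡18 (mod 29); (21|29)=-1, (18|29)=-1; sign (−1)^0·-1^6·-1^3 = -1.
(a,b)_11: α=-2, u≡3; β=-10, v≡1 (mod 11); (3|11)=+1, (1|11)=+1; sign (−1)^0·+1^-10·+1^-2 = +1.
(a,b)_3: α=-8, u≡2; β=-6, v≡2 (mod 3); (2|3)=-1, (2|3)=-1; sign (−1)^0·-1^-6·-1^-8 = +1.
(a,b)_13: α=-2, u≡12; β=0, v≡3 (mod 13); (12|13)=+1, (3|13)=+1; sign (−1)^0·+1^0·+1^-2 = +1.
(a,b)_23: α=2, u≡5; β=3, v≡6 (mod 23); (5|23)=-1, (6|23)=+1; sign (−1)^0·-1^3·+1^2 = -1.
(a,b)_19: α=2, u≡13; β=4, v≡10 (mod 19); (13|19)=-1, (10|19)=-1; sign (−1)^0·-1^4·-1^2 = +1.
(a,b)_37: α=1, u≡1; β=0, v≡27 (mod 37); (1|37)=+1, (27|37)=+1; sign (−1)^0·+1^0·+1^1 = +1.
(a,b)_5: α=9, u≡3; β=14, v≡4 (mod 5); (3|5)=-1, (4|5)=+1; sign (−1)^0·-1^14·+1^9 = +1.
Ram(-5365, -391) = {17, 23, 29, ∞}; no ℚ_17-point on the conic.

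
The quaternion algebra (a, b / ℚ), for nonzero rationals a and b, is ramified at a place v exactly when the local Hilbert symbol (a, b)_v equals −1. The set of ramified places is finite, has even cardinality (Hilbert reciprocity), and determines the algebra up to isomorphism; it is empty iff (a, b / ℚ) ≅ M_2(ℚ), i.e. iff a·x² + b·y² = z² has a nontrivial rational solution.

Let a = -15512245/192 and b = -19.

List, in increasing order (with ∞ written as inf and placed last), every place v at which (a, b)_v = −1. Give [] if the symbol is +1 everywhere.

Mod squares: a ≡ -55335, b ≡ -19. Check v ∈ {∞, 2, 3, 5, 7, 17, 19, 29, 31}.
v=∞: -55335 < 0 and -19 < 0  ⇒  (a,b)_∞ = -1.
v=31: a=31^1·(≡27), b=31^0·(≡12) mod 31; (27|31)=-1, (12|31)=-1; (−1)^{1·0·15}·(-1)^0·(-1)^1 = -1.
v=29: a=29^2·(≡8), b=29^0·(≡10) mod 29; (8|29)=-1, (10|29)=-1; (−1)^{2·0·14}·(-1)^0·(-1)^2 = +1.
v=2: v_2(a)=-6, v_2(b)=0; units ≡ 1, 5 (mod 8); ε·ε+αω+βω = 0·0+-6·1+0·0 ≡ 0  ⇒  (a,b)_2 = +1.
v=17: a=17^1·(≡15), b=17^0·(≡15) mod 17; (15|17)=+1, (15|17)=+1; (−1)^{1·0·8}·(+1)^0·(+1)^1 = +1.
v=19: a=19^0·(≡10), b=19^1·(≡18) mod 19; (10|19)=-1, (18|19)=-1; (−1)^{0·1·9}·(-1)^1·(-1)^0 = -1.
v=7: a=7^1·(≡6), b=7^0·(≡2) mod 7; (6|7)=-1, (2|7)=+1; (−1)^{1·0·3}·(-1)^0·(+1)^1 = +1.
v=3: a=3^-1·(≡2), b=3^0·(≡2) mod 3; (2|3)=-1, (2|3)=-1; (−1)^{-1·0·1}·(-1)^0·(-1)^-1 = -1.
v=5: a=5^1·(≡3), b=5^0·(≡1) mod 5; (3|5)=-1, (1|5)=+1; (−1)^{1·0·2}·(-1)^0·(+1)^1 = +1.
|Ram(-55335, -19)| = 4, even; anisotropic at {3, 19, 31, ∞}.

[3, 19, 31, inf]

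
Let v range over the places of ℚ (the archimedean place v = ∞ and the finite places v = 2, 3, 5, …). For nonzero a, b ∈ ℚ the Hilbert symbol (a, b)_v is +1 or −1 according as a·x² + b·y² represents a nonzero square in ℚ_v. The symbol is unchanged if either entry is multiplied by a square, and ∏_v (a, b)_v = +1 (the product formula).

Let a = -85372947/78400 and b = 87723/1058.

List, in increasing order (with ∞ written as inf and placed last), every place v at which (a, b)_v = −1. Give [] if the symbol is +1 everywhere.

Mod squares: a ≡ -627, b ≡ 6. Check v ∈ {∞, 2, 3, 5, 7, 11, 19, 23, 41}.
v=2: v_2(a)=-6, v_2(b)=-1; units ≡ 5, 3 (mod 8); ε·ε+αω+βω = 0·1+-6·1+-1·1 ≡ 1  ⇒  (a,b)_2 = -1.
v=11: a=11^1·(≡9), b=11^0·(≡10) mod 11; (9|11)=+1, (10|11)=-1; (−1)^{1·0·5}·(+1)^0·(-1)^1 = -1.
v=∞: -627 < 0 and 6 > 0  ⇒  (a,b)_∞ = +1.
v=41: a=41^2·(≡22), b=41^0·(≡38) mod 41; (22|41)=-1, (38|41)=-1; (−1)^{2·0·20}·(-1)^0·(-1)^2 = +1.
v=3: a=3^5·(≡1), b=3^5·(≡2) mod 3; (1|3)=+1, (2|3)=-1; (−1)^{5·5·1}·(+1)^5·(-1)^5 = +1.
v=19: a=19^1·(≡9), b=19^2·(≡7) mod 19; (9|19)=+1, (7|19)=+1; (−1)^{1·2·9}·(+1)^2·(+1)^1 = +1.
v=7: a=7^-2·(≡3), b=7^0·(≡6) mod 7; (3|7)=-1, (6|7)=-1; (−1)^{-2·0·3}·(-1)^0·(-1)^-2 = +1.
v=5: a=5^-2·(≡3), b=5^0·(≡1) mod 5; (3|5)=-1, (1|5)=+1; (−1)^{-2·0·2}·(-1)^0·(+1)^-2 = +1.
v=23: a=23^0·(≡14), b=23^-2·(≡12) mod 23; (14|23)=-1, (12|23)=+1; (−1)^{0·-2·11}·(-1)^-2·(+1)^0 = +1.
|Ram(-627, 6)| = 2, even; anisotropic at {2, 11}.

[2, 11]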